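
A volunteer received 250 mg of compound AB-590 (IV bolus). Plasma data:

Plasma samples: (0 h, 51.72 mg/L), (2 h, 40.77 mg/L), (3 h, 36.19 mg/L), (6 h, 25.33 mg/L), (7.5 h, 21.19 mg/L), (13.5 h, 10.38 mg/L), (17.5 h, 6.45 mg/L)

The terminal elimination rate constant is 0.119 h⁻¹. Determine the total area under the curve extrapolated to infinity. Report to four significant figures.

AUC = 440.7 mg/L·h

Trapezoidal AUC_0→17.5:
  [0→2]: (51.72+40.77)/2 × 2 = 92.49
  [2→3]: (40.77+36.19)/2 × 1 = 38.48
  [3→6]: (36.19+25.33)/2 × 3 = 92.28
  [6→7.5]: (25.33+21.19)/2 × 1.5 = 34.89
  [7.5→13.5]: (21.19+10.38)/2 × 6 = 94.71
  [13.5→17.5]: (10.38+6.45)/2 × 4 = 33.66
  Sum = 386.51 mg/L·h
Extrapolated tail: C_last / k_e = 6.45 / 0.119 = 54.202
AUC_0→∞ = 386.51 + 54.202 = 440.712 mg/L·h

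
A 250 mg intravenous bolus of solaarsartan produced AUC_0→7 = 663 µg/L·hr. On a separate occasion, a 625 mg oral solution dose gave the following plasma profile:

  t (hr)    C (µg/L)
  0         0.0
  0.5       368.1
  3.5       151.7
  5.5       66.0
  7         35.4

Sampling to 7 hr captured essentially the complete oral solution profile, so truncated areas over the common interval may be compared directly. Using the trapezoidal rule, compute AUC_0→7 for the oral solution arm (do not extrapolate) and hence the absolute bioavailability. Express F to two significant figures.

F = 0.70

Trapezoidal AUC_0→7 (oral solution):
  [0→0.5]: (0.0+368.1)/2 × 0.5 = 92.025
  [0.5→3.5]: (368.1+151.7)/2 × 3 = 779.7
  [3.5→5.5]: (151.7+66.0)/2 × 2 = 217.7
  [5.5→7]: (66.0+35.4)/2 × 1.5 = 76.05
  Sum = 1165.475 µg/L·hr
F = (AUC_ev/D_ev)/(AUC_iv/D_iv) = (1165.475/625)/(663/250) = 1.86476/2.652 = 0.7032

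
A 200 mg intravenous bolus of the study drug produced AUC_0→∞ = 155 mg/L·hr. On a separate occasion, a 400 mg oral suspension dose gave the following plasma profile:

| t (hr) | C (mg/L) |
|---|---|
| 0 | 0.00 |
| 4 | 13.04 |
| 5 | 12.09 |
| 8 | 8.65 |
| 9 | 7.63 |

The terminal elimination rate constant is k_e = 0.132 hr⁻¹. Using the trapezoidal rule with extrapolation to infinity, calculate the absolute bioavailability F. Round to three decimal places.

F = 0.438

Trapezoidal AUC_0→9 (oral suspension):
  [0→4]: (0.00+13.04)/2 × 4 = 26.08
  [4→5]: (13.04+12.09)/2 × 1 = 12.565
  [5→8]: (12.09+8.65)/2 × 3 = 31.11
  [8→9]: (8.65+7.63)/2 × 1 = 8.14
  Sum = 77.895 mg/L·hr
Tail: C_last/k_e = 7.63/0.132 = 57.803
AUC_0→∞ (oral suspension) = 77.895 + 57.803 = 135.698 mg/L·hr
F = (AUC_ev/D_ev)/(AUC_iv/D_iv) = (135.698/400)/(155/200) = 0.339245/0.775 = 0.4377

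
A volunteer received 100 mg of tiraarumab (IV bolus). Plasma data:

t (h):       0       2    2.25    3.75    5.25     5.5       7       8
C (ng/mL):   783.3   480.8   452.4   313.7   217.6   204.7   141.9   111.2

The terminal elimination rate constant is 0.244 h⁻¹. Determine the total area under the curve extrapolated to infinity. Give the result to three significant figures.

Trapezoidal AUC_0→8:
  [0→2]: (783.3+480.8)/2 × 2 = 1264.1
  [2→2.25]: (480.8+452.4)/2 × 0.25 = 116.65
  [2.25→3.75]: (452.4+313.7)/2 × 1.5 = 574.575
  [3.75→5.25]: (313.7+217.6)/2 × 1.5 = 398.475
  [5.25→5.5]: (217.6+204.7)/2 × 0.25 = 52.7875
  [5.5→7]: (204.7+141.9)/2 × 1.5 = 259.95
  [7→8]: (141.9+111.2)/2 × 1 = 126.55
  Sum = 2793.0875 ng/mL·h
Extrapolated tail: C_last / k_e = 111.2 / 0.244 = 455.738
AUC_0→∞ = 2793.0875 + 455.738 = 3248.8255 ng/mL·h

AUC = 3250 ng/mL·h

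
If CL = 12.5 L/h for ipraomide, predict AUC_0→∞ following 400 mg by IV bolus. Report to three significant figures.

AUC_0→∞ = Dose_iv / CL
        = 400 / 12.5 = 32 mg/L·h

AUC = 32.0 mg/L·h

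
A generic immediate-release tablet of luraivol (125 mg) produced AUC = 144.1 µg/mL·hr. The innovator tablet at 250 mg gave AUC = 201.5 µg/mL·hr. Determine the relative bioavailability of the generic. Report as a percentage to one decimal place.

F_rel = 143.0%

F_rel = (AUC_test/D_test) / (AUC_ref/D_ref)
      = (144.1/125) / (201.5/250)
      = 1.1528 / 0.806 = 1.4303 = 143.03%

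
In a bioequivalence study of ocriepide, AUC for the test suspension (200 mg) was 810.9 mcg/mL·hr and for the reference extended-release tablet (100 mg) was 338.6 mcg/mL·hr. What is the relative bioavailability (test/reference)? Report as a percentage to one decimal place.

F_rel = (AUC_test/D_test) / (AUC_ref/D_ref)
      = (810.9/200) / (338.6/100)
      = 4.0545 / 3.386 = 1.1974 = 119.74%

F_rel = 119.7%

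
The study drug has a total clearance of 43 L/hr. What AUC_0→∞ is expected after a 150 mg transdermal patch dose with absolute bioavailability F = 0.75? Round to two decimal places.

AUC_0→∞ = F × Dose / CL
        = 0.75 × 150 / 43 = 2.61628 mg/L·hr

AUC = 2.62 mg/L·hr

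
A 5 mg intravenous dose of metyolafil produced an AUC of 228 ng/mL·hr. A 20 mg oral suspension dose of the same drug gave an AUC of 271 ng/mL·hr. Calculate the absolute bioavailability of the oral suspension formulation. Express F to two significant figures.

F = (AUC_ev / D_ev) / (AUC_iv / D_iv)
  = (271/20) / (228/5)
  = 13.55 / 45.6 = 0.2971

F = 0.30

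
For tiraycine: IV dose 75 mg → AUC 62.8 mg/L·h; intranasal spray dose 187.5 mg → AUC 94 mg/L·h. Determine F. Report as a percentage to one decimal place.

F = 59.9%

F = (AUC_ev / D_ev) / (AUC_iv / D_iv)
  = (94/187.5) / (62.8/75)
  = 0.501333 / 0.837333 = 0.5987
  = 59.87%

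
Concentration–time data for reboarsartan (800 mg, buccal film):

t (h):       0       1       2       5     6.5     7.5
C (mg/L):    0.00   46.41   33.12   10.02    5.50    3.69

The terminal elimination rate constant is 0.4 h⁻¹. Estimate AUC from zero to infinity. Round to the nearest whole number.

AUC = 153 mg/L·h

Trapezoidal AUC_0→7.5:
  [0→1]: (0.00+46.41)/2 × 1 = 23.205
  [1→2]: (46.41+33.12)/2 × 1 = 39.765
  [2→5]: (33.12+10.02)/2 × 3 = 64.71
  [5→6.5]: (10.02+5.50)/2 × 1.5 = 11.64
  [6.5→7.5]: (5.50+3.69)/2 × 1 = 4.595
  Sum = 143.915 mg/L·h
Extrapolated tail: C_last / k_e = 3.69 / 0.4 = 9.225
AUC_0→∞ = 143.915 + 9.225 = 153.14 mg/L·h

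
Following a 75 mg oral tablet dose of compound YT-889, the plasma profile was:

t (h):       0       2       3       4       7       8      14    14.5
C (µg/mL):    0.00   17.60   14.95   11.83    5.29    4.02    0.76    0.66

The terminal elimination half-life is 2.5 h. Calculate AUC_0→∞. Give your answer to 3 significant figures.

AUC = 94.7 µg/mL·h

Trapezoidal AUC_0→14.5:
  [0→2]: (0.00+17.60)/2 × 2 = 17.6
  [2→3]: (17.60+14.95)/2 × 1 = 16.275
  [3→4]: (14.95+11.83)/2 × 1 = 13.39
  [4→7]: (11.83+5.29)/2 × 3 = 25.68
  [7→8]: (5.29+4.02)/2 × 1 = 4.655
  [8→14]: (4.02+0.76)/2 × 6 = 14.34
  [14→14.5]: (0.76+0.66)/2 × 0.5 = 0.355
  Sum = 92.295 µg/mL·h
k_e = ln2 / t½ = 0.693147 / 2.5 = 0.2773 h^-1
Extrapolated tail: C_last / k_e = 0.66 / 0.2773 = 2.380
AUC_0→∞ = 92.295 + 2.380 = 94.675 µg/mL·h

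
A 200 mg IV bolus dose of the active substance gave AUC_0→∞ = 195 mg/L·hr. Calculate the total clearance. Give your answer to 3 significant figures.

CL = 1.03 L/hr

CL = Dose_iv / AUC_0→∞
   = 200 / 195 = 1.02564 L/hr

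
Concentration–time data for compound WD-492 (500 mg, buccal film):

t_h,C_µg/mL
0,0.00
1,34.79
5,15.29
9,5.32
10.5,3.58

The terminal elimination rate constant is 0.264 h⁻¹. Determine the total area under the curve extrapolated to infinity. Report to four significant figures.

Trapezoidal AUC_0→10.5:
  [0→1]: (0.00+34.79)/2 × 1 = 17.395
  [1→5]: (34.79+15.29)/2 × 4 = 100.16
  [5→9]: (15.29+5.32)/2 × 4 = 41.22
  [9→10.5]: (5.32+3.58)/2 × 1.5 = 6.675
  Sum = 165.45 µg/mL·h
Extrapolated tail: C_last / k_e = 3.58 / 0.264 = 13.561
AUC_0→∞ = 165.45 + 13.561 = 179.011 µg/mL·h

AUC = 179.0 µg/mL·h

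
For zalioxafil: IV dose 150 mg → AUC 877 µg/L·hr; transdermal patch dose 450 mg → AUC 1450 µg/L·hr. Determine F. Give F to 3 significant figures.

F = 0.551

F = (AUC_ev / D_ev) / (AUC_iv / D_iv)
  = (1450/450) / (877/150)
  = 3.22222 / 5.84667 = 0.5511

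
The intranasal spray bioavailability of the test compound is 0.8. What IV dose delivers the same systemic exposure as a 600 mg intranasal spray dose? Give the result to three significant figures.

Systemic exposure from an extravascular dose = F × D_ev, so the equivalent IV dose is F × D_ev.
D_iv = F × D_ev = 0.8 × 600 = 480 mg

D_iv = 480 mg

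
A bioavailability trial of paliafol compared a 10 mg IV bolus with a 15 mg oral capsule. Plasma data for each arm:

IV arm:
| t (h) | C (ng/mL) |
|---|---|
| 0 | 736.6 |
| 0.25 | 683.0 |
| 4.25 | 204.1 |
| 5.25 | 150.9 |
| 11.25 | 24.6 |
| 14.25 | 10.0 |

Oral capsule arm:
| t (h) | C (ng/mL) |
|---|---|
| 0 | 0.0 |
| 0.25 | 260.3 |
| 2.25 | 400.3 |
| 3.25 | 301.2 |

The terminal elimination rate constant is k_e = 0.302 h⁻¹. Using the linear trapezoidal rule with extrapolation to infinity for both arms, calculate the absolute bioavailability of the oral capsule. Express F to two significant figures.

Trapezoidal AUC_0→14.25 (IV):
  [0→0.25]: (736.6+683.0)/2 × 0.25 = 177.45
  [0.25→4.25]: (683.0+204.1)/2 × 4 = 1774.2
  [4.25→5.25]: (204.1+150.9)/2 × 1 = 177.5
  [5.25→11.25]: (150.9+24.6)/2 × 6 = 526.5
  [11.25→14.25]: (24.6+10.0)/2 × 3 = 51.9
  Sum = 2707.55 ng/mL·h
IV tail: 10.0/0.302 = 33.113; AUC_iv,0→∞ = 2707.55 + 33.113 = 2740.663 ng/mL·h
Trapezoidal AUC_0→3.25 (oral capsule):
  [0→0.25]: (0.0+260.3)/2 × 0.25 = 32.5375
  [0.25→2.25]: (260.3+400.3)/2 × 2 = 660.6
  [2.25→3.25]: (400.3+301.2)/2 × 1 = 350.75
  Sum = 1043.8875 ng/mL·h
oral capsule tail: 301.2/0.302 = 997.351; AUC_ev,0→∞ = 1043.8875 + 997.351 = 2041.2385 ng/mL·h
F = (AUC_ev/D_ev)/(AUC_iv/D_iv) = (2041.2385/15)/(2740.663/10) = 136.083/274.0663 = 0.4965

F = 0.50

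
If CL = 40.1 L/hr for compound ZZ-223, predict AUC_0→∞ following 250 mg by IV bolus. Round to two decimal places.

AUC = 6.23 mg/L·hr

AUC_0→∞ = Dose_iv / CL
        = 250 / 40.1 = 6.23441 mg/L·hr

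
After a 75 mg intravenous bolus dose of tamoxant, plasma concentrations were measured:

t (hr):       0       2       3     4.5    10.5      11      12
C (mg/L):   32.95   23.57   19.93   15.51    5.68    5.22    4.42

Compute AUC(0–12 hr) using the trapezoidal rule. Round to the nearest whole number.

Trapezoidal AUC_0→12:
  [0→2]: (32.95+23.57)/2 × 2 = 56.52
  [2→3]: (23.57+19.93)/2 × 1 = 21.75
  [3→4.5]: (19.93+15.51)/2 × 1.5 = 26.58
  [4.5→10.5]: (15.51+5.68)/2 × 6 = 63.57
  [10.5→11]: (5.68+5.22)/2 × 0.5 = 2.725
  [11→12]: (5.22+4.42)/2 × 1 = 4.82
  Sum = 175.965 mg/L·hr

AUC = 176 mg/L·hr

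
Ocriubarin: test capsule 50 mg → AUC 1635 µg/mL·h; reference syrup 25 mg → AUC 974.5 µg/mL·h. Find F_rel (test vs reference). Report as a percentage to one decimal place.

F_rel = 83.9%

F_rel = (AUC_test/D_test) / (AUC_ref/D_ref)
      = (1635/50) / (974.5/25)
      = 32.7 / 38.98 = 0.8389 = 83.89%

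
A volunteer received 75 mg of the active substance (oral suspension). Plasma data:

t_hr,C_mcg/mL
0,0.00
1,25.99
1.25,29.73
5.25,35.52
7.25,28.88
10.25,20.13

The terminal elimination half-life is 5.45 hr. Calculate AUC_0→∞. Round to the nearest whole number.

Trapezoidal AUC_0→10.25:
  [0→1]: (0.00+25.99)/2 × 1 = 12.995
  [1→1.25]: (25.99+29.73)/2 × 0.25 = 6.965
  [1.25→5.25]: (29.73+35.52)/2 × 4 = 130.5
  [5.25→7.25]: (35.52+28.88)/2 × 2 = 64.4
  [7.25→10.25]: (28.88+20.13)/2 × 3 = 73.515
  Sum = 288.375 mcg/mL·hr
k_e = ln2 / t½ = 0.693147 / 5.45 = 0.1272 hr^-1
Extrapolated tail: C_last / k_e = 20.13 / 0.1272 = 158.255
AUC_0→∞ = 288.375 + 158.255 = 446.63 mcg/mL·hr

AUC = 447 mcg/mL·hr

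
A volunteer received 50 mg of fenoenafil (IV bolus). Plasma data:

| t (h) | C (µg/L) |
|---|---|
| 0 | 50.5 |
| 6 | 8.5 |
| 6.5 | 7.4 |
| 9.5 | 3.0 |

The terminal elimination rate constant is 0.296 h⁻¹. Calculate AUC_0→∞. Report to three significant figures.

Trapezoidal AUC_0→9.5:
  [0→6]: (50.5+8.5)/2 × 6 = 177.0
  [6→6.5]: (8.5+7.4)/2 × 0.5 = 3.975
  [6.5→9.5]: (7.4+3.0)/2 × 3 = 15.6
  Sum = 196.575 µg/L·h
Extrapolated tail: C_last / k_e = 3.0 / 0.296 = 10.135
AUC_0→∞ = 196.575 + 10.135 = 206.71 µg/L·h

AUC = 207 µg/L·h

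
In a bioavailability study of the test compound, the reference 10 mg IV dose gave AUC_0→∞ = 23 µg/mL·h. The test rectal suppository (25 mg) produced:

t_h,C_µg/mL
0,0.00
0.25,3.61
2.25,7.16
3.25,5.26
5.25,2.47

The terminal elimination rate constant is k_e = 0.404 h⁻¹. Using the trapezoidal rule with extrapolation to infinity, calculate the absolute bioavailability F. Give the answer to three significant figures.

Trapezoidal AUC_0→5.25 (rectal suppository):
  [0→0.25]: (0.00+3.61)/2 × 0.25 = 0.45125
  [0.25→2.25]: (3.61+7.16)/2 × 2 = 10.77
  [2.25→3.25]: (7.16+5.26)/2 × 1 = 6.21
  [3.25→5.25]: (5.26+2.47)/2 × 2 = 7.73
  Sum = 25.16125 µg/mL·h
Tail: C_last/k_e = 2.47/0.404 = 6.114
AUC_0→∞ (rectal suppository) = 25.16125 + 6.114 = 31.27525 µg/mL·h
F = (AUC_ev/D_ev)/(AUC_iv/D_iv) = (31.27525/25)/(23/10) = 1.25101/2.3 = 0.5439

F = 0.544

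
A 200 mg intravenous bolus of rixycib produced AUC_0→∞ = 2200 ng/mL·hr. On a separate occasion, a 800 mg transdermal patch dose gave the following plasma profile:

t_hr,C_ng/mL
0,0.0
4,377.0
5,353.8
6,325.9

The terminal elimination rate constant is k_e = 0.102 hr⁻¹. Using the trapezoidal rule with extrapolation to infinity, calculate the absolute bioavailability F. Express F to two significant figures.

F = 0.53

Trapezoidal AUC_0→6 (transdermal patch):
  [0→4]: (0.0+377.0)/2 × 4 = 754.0
  [4→5]: (377.0+353.8)/2 × 1 = 365.4
  [5→6]: (353.8+325.9)/2 × 1 = 339.85
  Sum = 1459.25 ng/mL·hr
Tail: C_last/k_e = 325.9/0.102 = 3195.098
AUC_0→∞ (transdermal patch) = 1459.25 + 3195.098 = 4654.348 ng/mL·hr
F = (AUC_ev/D_ev)/(AUC_iv/D_iv) = (4654.348/800)/(2200/200) = 5.817935/11 = 0.5289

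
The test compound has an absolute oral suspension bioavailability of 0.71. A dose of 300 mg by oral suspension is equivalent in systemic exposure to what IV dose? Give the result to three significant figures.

Systemic exposure from an extravascular dose = F × D_ev, so the equivalent IV dose is F × D_ev.
D_iv = F × D_ev = 0.71 × 300 = 213 mg

D_iv = 213 mg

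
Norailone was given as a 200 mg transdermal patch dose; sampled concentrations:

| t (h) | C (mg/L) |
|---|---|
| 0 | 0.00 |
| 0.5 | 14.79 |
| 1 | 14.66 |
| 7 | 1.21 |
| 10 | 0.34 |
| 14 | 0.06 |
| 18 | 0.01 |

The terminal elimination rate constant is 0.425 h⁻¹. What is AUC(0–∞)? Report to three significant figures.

Trapezoidal AUC_0→18:
  [0→0.5]: (0.00+14.79)/2 × 0.5 = 3.6975
  [0.5→1]: (14.79+14.66)/2 × 0.5 = 7.3625
  [1→7]: (14.66+1.21)/2 × 6 = 47.61
  [7→10]: (1.21+0.34)/2 × 3 = 2.325
  [10→14]: (0.34+0.06)/2 × 4 = 0.8
  [14→18]: (0.06+0.01)/2 × 4 = 0.14
  Sum = 61.935 mg/L·h
Extrapolated tail: C_last / k_e = 0.01 / 0.425 = 0.024
AUC_0→∞ = 61.935 + 0.024 = 61.959 mg/L·h

AUC = 62.0 mg/L·h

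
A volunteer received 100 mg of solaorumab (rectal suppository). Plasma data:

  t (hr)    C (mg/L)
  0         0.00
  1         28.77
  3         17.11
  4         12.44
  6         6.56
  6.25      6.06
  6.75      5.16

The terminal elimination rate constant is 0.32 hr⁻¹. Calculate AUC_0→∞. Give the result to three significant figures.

AUC = 115 mg/L·hr

Trapezoidal AUC_0→6.75:
  [0→1]: (0.00+28.77)/2 × 1 = 14.385
  [1→3]: (28.77+17.11)/2 × 2 = 45.88
  [3→4]: (17.11+12.44)/2 × 1 = 14.775
  [4→6]: (12.44+6.56)/2 × 2 = 19.0
  [6→6.25]: (6.56+6.06)/2 × 0.25 = 1.5775
  [6.25→6.75]: (6.06+5.16)/2 × 0.5 = 2.805
  Sum = 98.4225 mg/L·hr
Extrapolated tail: C_last / k_e = 5.16 / 0.32 = 16.125
AUC_0→∞ = 98.4225 + 16.125 = 114.5475 mg/L·hr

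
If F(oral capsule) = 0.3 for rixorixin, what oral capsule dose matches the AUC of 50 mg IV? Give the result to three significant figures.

For equal systemic exposure: F × D_ev = D_iv
D_ev = D_iv / F = 50 / 0.3 = 166.667 mg

D_oral = 167 mg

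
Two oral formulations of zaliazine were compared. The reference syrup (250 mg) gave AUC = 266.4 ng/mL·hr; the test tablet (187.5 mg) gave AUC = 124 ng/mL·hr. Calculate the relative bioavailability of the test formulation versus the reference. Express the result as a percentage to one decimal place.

F_rel = 62.1%

F_rel = (AUC_test/D_test) / (AUC_ref/D_ref)
      = (124/187.5) / (266.4/250)
      = 0.661333 / 1.0656 = 0.6206 = 62.06%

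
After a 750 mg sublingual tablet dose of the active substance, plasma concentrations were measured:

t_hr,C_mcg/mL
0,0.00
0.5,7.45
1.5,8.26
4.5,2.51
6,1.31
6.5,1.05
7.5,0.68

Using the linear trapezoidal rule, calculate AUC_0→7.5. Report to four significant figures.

Trapezoidal AUC_0→7.5:
  [0→0.5]: (0.00+7.45)/2 × 0.5 = 1.8625
  [0.5→1.5]: (7.45+8.26)/2 × 1 = 7.855
  [1.5→4.5]: (8.26+2.51)/2 × 3 = 16.155
  [4.5→6]: (2.51+1.31)/2 × 1.5 = 2.865
  [6→6.5]: (1.31+1.05)/2 × 0.5 = 0.59
  [6.5→7.5]: (1.05+0.68)/2 × 1 = 0.865
  Sum = 30.1925 mcg/mL·hr

AUC = 30.19 mcg/mL·hr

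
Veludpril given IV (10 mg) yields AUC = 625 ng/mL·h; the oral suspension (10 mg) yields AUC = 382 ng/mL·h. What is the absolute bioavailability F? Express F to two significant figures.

F = (AUC_ev / D_ev) / (AUC_iv / D_iv)
  = (382/10) / (625/10)
  = 38.2 / 62.5 = 0.6112

F = 0.61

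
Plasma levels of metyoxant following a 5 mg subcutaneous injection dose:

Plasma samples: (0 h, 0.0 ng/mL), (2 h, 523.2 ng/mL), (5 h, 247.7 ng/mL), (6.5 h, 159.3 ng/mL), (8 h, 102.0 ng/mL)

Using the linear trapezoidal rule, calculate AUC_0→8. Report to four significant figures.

Trapezoidal AUC_0→8:
  [0→2]: (0.0+523.2)/2 × 2 = 523.2
  [2→5]: (523.2+247.7)/2 × 3 = 1156.35
  [5→6.5]: (247.7+159.3)/2 × 1.5 = 305.25
  [6.5→8]: (159.3+102.0)/2 × 1.5 = 195.975
  Sum = 2180.775 ng/mL·h

AUC = 2181 ng/mL·h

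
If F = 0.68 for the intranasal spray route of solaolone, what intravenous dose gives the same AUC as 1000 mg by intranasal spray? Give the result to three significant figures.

Systemic exposure from an extravascular dose = F × D_ev, so the equivalent IV dose is F × D_ev.
D_iv = F × D_ev = 0.68 × 1000 = 680 mg

D_iv = 680 mg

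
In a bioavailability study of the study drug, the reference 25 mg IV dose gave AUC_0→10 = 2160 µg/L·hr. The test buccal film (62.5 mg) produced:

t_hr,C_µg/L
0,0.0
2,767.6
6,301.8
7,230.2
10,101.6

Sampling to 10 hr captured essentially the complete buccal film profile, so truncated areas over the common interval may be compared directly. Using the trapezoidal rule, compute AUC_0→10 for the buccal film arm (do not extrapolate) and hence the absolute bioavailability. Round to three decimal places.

Trapezoidal AUC_0→10 (buccal film):
  [0→2]: (0.0+767.6)/2 × 2 = 767.6
  [2→6]: (767.6+301.8)/2 × 4 = 2138.8
  [6→7]: (301.8+230.2)/2 × 1 = 266.0
  [7→10]: (230.2+101.6)/2 × 3 = 497.7
  Sum = 3670.1 µg/L·hr
F = (AUC_ev/D_ev)/(AUC_iv/D_iv) = (3670.1/62.5)/(2160/25) = 58.7216/86.4 = 0.6796

F = 0.680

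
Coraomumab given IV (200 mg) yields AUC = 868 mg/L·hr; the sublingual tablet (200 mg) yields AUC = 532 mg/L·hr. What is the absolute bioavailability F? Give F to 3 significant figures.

F = 0.613

F = (AUC_ev / D_ev) / (AUC_iv / D_iv)
  = (532/200) / (868/200)
  = 2.66 / 4.34 = 0.6129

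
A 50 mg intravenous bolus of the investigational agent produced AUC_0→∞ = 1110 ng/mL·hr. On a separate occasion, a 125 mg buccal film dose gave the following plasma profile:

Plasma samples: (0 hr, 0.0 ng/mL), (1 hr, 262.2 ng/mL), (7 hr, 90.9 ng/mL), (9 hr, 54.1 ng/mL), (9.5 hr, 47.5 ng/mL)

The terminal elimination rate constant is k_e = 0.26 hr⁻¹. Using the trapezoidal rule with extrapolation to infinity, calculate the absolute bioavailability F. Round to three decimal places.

F = 0.556

Trapezoidal AUC_0→9.5 (buccal film):
  [0→1]: (0.0+262.2)/2 × 1 = 131.1
  [1→7]: (262.2+90.9)/2 × 6 = 1059.3
  [7→9]: (90.9+54.1)/2 × 2 = 145.0
  [9→9.5]: (54.1+47.5)/2 × 0.5 = 25.4
  Sum = 1360.8 ng/mL·hr
Tail: C_last/k_e = 47.5/0.26 = 182.692
AUC_0→∞ (buccal film) = 1360.8 + 182.692 = 1543.492 ng/mL·hr
F = (AUC_ev/D_ev)/(AUC_iv/D_iv) = (1543.492/125)/(1110/50) = 12.347936/22.2 = 0.5562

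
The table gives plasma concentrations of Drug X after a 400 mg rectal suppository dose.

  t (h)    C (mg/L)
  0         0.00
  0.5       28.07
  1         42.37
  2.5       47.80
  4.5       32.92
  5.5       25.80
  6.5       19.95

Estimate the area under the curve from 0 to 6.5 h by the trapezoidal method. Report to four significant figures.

Trapezoidal AUC_0→6.5:
  [0→0.5]: (0.00+28.07)/2 × 0.5 = 7.0175
  [0.5→1]: (28.07+42.37)/2 × 0.5 = 17.61
  [1→2.5]: (42.37+47.80)/2 × 1.5 = 67.6275
  [2.5→4.5]: (47.80+32.92)/2 × 2 = 80.72
  [4.5→5.5]: (32.92+25.80)/2 × 1 = 29.36
  [5.5→6.5]: (25.80+19.95)/2 × 1 = 22.875
  Sum = 225.21 mg/L·h

AUC = 225.2 mg/L·h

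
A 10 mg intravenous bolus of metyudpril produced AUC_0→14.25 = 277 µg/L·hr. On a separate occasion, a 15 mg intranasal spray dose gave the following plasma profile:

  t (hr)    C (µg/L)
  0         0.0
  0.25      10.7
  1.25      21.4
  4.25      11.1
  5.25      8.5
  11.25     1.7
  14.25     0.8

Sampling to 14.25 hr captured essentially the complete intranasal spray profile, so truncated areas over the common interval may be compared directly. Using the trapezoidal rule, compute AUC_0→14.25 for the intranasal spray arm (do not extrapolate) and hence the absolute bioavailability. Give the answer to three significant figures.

F = 0.265

Trapezoidal AUC_0→14.25 (intranasal spray):
  [0→0.25]: (0.0+10.7)/2 × 0.25 = 1.3375
  [0.25→1.25]: (10.7+21.4)/2 × 1 = 16.05
  [1.25→4.25]: (21.4+11.1)/2 × 3 = 48.75
  [4.25→5.25]: (11.1+8.5)/2 × 1 = 9.8
  [5.25→11.25]: (8.5+1.7)/2 × 6 = 30.6
  [11.25→14.25]: (1.7+0.8)/2 × 3 = 3.75
  Sum = 110.2875 µg/L·hr
F = (AUC_ev/D_ev)/(AUC_iv/D_iv) = (110.2875/15)/(277/10) = 7.3525/27.7 = 0.2654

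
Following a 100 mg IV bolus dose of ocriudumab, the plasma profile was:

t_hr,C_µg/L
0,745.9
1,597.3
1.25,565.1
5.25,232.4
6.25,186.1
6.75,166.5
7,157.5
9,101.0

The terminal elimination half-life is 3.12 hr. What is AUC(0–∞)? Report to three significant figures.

AUC = 3460 µg/L·hr

Trapezoidal AUC_0→9:
  [0→1]: (745.9+597.3)/2 × 1 = 671.6
  [1→1.25]: (597.3+565.1)/2 × 0.25 = 145.3
  [1.25→5.25]: (565.1+232.4)/2 × 4 = 1595.0
  [5.25→6.25]: (232.4+186.1)/2 × 1 = 209.25
  [6.25→6.75]: (186.1+166.5)/2 × 0.5 = 88.15
  [6.75→7]: (166.5+157.5)/2 × 0.25 = 40.5
  [7→9]: (157.5+101.0)/2 × 2 = 258.5
  Sum = 3008.3 µg/L·hr
k_e = ln2 / t½ = 0.693147 / 3.12 = 0.2222 hr^-1
Extrapolated tail: C_last / k_e = 101.0 / 0.2222 = 454.545
AUC_0→∞ = 3008.3 + 454.545 = 3462.845 µg/L·hr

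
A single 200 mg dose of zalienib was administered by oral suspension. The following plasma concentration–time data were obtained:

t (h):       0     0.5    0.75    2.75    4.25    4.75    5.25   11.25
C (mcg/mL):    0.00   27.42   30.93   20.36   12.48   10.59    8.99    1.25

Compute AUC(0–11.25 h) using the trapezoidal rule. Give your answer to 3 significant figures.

Trapezoidal AUC_0→11.25:
  [0→0.5]: (0.00+27.42)/2 × 0.5 = 6.855
  [0.5→0.75]: (27.42+30.93)/2 × 0.25 = 7.29375
  [0.75→2.75]: (30.93+20.36)/2 × 2 = 51.29
  [2.75→4.25]: (20.36+12.48)/2 × 1.5 = 24.63
  [4.25→4.75]: (12.48+10.59)/2 × 0.5 = 5.7675
  [4.75→5.25]: (10.59+8.99)/2 × 0.5 = 4.895
  [5.25→11.25]: (8.99+1.25)/2 × 6 = 30.72
  Sum = 131.45125 mcg/mL·h

AUC = 131 mcg/mL·h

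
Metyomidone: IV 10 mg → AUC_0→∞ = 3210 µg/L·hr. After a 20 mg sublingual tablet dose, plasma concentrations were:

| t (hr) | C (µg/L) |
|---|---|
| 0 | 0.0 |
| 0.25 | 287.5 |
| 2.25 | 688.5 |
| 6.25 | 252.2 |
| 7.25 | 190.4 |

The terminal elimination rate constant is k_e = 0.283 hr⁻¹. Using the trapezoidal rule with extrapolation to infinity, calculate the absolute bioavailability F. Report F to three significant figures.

F = 0.590

Trapezoidal AUC_0→7.25 (sublingual tablet):
  [0→0.25]: (0.0+287.5)/2 × 0.25 = 35.9375
  [0.25→2.25]: (287.5+688.5)/2 × 2 = 976.0
  [2.25→6.25]: (688.5+252.2)/2 × 4 = 1881.4
  [6.25→7.25]: (252.2+190.4)/2 × 1 = 221.3
  Sum = 3114.6375 µg/L·hr
Tail: C_last/k_e = 190.4/0.283 = 672.792
AUC_0→∞ (sublingual tablet) = 3114.6375 + 672.792 = 3787.4295 µg/L·hr
F = (AUC_ev/D_ev)/(AUC_iv/D_iv) = (3787.4295/20)/(3210/10) = 189.371/321 = 0.5899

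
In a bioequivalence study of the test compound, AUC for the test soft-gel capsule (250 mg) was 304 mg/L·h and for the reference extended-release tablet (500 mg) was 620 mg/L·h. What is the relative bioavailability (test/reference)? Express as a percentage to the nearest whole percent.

F_rel = 98%

F_rel = (AUC_test/D_test) / (AUC_ref/D_ref)
      = (304/250) / (620/500)
      = 1.216 / 1.24 = 0.9806 = 98.06%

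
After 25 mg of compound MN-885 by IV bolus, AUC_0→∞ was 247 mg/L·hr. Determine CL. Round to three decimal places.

CL = 0.101 L/hr

CL = Dose_iv / AUC_0→∞
   = 25 / 247 = 0.101215 L/hr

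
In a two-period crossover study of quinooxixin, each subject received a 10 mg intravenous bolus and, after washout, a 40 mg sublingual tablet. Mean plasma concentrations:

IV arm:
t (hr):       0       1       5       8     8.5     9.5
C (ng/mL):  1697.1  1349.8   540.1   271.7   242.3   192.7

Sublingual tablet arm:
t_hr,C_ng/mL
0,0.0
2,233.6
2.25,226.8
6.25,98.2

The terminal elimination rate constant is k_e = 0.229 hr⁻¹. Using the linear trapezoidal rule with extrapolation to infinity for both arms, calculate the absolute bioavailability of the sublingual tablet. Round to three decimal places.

F = 0.044

Trapezoidal AUC_0→9.5 (IV):
  [0→1]: (1697.1+1349.8)/2 × 1 = 1523.45
  [1→5]: (1349.8+540.1)/2 × 4 = 3779.8
  [5→8]: (540.1+271.7)/2 × 3 = 1217.7
  [8→8.5]: (271.7+242.3)/2 × 0.5 = 128.5
  [8.5→9.5]: (242.3+192.7)/2 × 1 = 217.5
  Sum = 6866.95 ng/mL·hr
IV tail: 192.7/0.229 = 841.485; AUC_iv,0→∞ = 6866.95 + 841.485 = 7708.435 ng/mL·hr
Trapezoidal AUC_0→6.25 (sublingual tablet):
  [0→2]: (0.0+233.6)/2 × 2 = 233.6
  [2→2.25]: (233.6+226.8)/2 × 0.25 = 57.55
  [2.25→6.25]: (226.8+98.2)/2 × 4 = 650.0
  Sum = 941.15 ng/mL·hr
sublingual tablet tail: 98.2/0.229 = 428.821; AUC_ev,0→∞ = 941.15 + 428.821 = 1369.971 ng/mL·hr
F = (AUC_ev/D_ev)/(AUC_iv/D_iv) = (1369.971/40)/(7708.435/10) = 34.249275/770.8435 = 0.0444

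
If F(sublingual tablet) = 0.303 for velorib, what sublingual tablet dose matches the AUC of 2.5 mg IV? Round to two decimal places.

For equal systemic exposure: F × D_ev = D_iv
D_ev = D_iv / F = 2.5 / 0.303 = 8.25083 mg

D_sublingual = 8.25 mg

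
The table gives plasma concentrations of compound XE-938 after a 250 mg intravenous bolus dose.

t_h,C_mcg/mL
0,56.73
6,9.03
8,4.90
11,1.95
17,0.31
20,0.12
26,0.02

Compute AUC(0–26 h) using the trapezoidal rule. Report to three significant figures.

Trapezoidal AUC_0→26:
  [0→6]: (56.73+9.03)/2 × 6 = 197.28
  [6→8]: (9.03+4.90)/2 × 2 = 13.93
  [8→11]: (4.90+1.95)/2 × 3 = 10.275
  [11→17]: (1.95+0.31)/2 × 6 = 6.78
  [17→20]: (0.31+0.12)/2 × 3 = 0.645
  [20→26]: (0.12+0.02)/2 × 6 = 0.42
  Sum = 229.33 mcg/mL·h

AUC = 229 mcg/mL·h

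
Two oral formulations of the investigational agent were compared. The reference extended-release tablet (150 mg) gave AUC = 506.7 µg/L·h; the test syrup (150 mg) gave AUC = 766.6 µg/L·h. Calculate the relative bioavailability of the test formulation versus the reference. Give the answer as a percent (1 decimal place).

F_rel = 151.3%

F_rel = (AUC_test/D_test) / (AUC_ref/D_ref)
      = (766.6/150) / (506.7/150)
      = 5.11067 / 3.378 = 1.5129 = 151.29%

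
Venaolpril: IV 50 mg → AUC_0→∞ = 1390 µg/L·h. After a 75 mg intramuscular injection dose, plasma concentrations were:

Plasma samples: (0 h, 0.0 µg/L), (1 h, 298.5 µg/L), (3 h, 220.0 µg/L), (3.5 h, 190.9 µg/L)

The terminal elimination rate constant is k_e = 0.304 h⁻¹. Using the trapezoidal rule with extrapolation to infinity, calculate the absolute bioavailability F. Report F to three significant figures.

Trapezoidal AUC_0→3.5 (intramuscular injection):
  [0→1]: (0.0+298.5)/2 × 1 = 149.25
  [1→3]: (298.5+220.0)/2 × 2 = 518.5
  [3→3.5]: (220.0+190.9)/2 × 0.5 = 102.725
  Sum = 770.475 µg/L·h
Tail: C_last/k_e = 190.9/0.304 = 627.961
AUC_0→∞ (intramuscular injection) = 770.475 + 627.961 = 1398.436 µg/L·h
F = (AUC_ev/D_ev)/(AUC_iv/D_iv) = (1398.436/75)/(1390/50) = 18.6458/27.8 = 0.6707

F = 0.671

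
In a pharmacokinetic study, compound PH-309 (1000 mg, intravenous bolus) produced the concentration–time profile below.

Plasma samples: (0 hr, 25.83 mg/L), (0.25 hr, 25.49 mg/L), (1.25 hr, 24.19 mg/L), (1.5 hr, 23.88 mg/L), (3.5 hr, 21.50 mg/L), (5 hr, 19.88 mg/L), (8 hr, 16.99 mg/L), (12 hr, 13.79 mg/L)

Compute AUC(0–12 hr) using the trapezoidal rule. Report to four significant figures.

AUC = 230.5 mg/L·hr

Trapezoidal AUC_0→12:
  [0→0.25]: (25.83+25.49)/2 × 0.25 = 6.415
  [0.25→1.25]: (25.49+24.19)/2 × 1 = 24.84
  [1.25→1.5]: (24.19+23.88)/2 × 0.25 = 6.00875
  [1.5→3.5]: (23.88+21.50)/2 × 2 = 45.38
  [3.5→5]: (21.50+19.88)/2 × 1.5 = 31.035
  [5→8]: (19.88+16.99)/2 × 3 = 55.305
  [8→12]: (16.99+13.79)/2 × 4 = 61.56
  Sum = 230.54375 mg/L·hr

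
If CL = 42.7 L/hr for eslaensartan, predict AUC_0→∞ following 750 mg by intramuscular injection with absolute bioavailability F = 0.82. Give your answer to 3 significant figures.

AUC = 14.4 mg/L·hr

AUC_0→∞ = F × Dose / CL
        = 0.82 × 750 / 42.7 = 14.4028 mg/L·hr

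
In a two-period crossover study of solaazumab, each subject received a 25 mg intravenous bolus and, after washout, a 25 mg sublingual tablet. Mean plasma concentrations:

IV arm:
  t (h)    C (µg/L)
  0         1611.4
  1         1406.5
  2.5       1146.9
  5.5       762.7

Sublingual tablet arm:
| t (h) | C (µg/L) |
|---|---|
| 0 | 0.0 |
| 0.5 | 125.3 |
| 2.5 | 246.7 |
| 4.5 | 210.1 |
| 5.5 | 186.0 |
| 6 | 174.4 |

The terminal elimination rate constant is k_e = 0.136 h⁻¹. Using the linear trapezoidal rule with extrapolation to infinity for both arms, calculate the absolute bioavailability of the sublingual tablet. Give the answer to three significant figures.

F = 0.204

Trapezoidal AUC_0→5.5 (IV):
  [0→1]: (1611.4+1406.5)/2 × 1 = 1508.95
  [1→2.5]: (1406.5+1146.9)/2 × 1.5 = 1915.05
  [2.5→5.5]: (1146.9+762.7)/2 × 3 = 2864.4
  Sum = 6288.4 µg/L·h
IV tail: 762.7/0.136 = 5608.088; AUC_iv,0→∞ = 6288.4 + 5608.088 = 11896.488 µg/L·h
Trapezoidal AUC_0→6 (sublingual tablet):
  [0→0.5]: (0.0+125.3)/2 × 0.5 = 31.325
  [0.5→2.5]: (125.3+246.7)/2 × 2 = 372.0
  [2.5→4.5]: (246.7+210.1)/2 × 2 = 456.8
  [4.5→5.5]: (210.1+186.0)/2 × 1 = 198.05
  [5.5→6]: (186.0+174.4)/2 × 0.5 = 90.1
  Sum = 1148.275 µg/L·h
sublingual tablet tail: 174.4/0.136 = 1282.353; AUC_ev,0→∞ = 1148.275 + 1282.353 = 2430.628 µg/L·h
F = (AUC_ev/D_ev)/(AUC_iv/D_iv) = (2430.628/25)/(11896.488/25) = 97.22512/475.85952 = 0.2043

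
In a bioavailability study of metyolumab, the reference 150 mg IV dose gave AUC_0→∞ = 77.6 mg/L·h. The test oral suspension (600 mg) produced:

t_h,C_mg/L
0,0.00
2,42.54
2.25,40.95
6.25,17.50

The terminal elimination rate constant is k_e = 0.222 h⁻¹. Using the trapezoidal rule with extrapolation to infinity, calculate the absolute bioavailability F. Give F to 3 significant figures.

F = 0.801

Trapezoidal AUC_0→6.25 (oral suspension):
  [0→2]: (0.00+42.54)/2 × 2 = 42.54
  [2→2.25]: (42.54+40.95)/2 × 0.25 = 10.43625
  [2.25→6.25]: (40.95+17.50)/2 × 4 = 116.9
  Sum = 169.87625 mg/L·h
Tail: C_last/k_e = 17.50/0.222 = 78.829
AUC_0→∞ (oral suspension) = 169.87625 + 78.829 = 248.70525 mg/L·h
F = (AUC_ev/D_ev)/(AUC_iv/D_iv) = (248.70525/600)/(77.6/150) = 0.41450875/0.517333 = 0.8012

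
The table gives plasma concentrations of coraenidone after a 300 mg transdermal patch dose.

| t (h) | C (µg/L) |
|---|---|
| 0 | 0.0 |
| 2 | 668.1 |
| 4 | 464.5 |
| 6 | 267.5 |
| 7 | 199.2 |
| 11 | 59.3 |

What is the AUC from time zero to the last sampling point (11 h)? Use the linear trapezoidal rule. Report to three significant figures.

AUC = 3280 µg/L·h

Trapezoidal AUC_0→11:
  [0→2]: (0.0+668.1)/2 × 2 = 668.1
  [2→4]: (668.1+464.5)/2 × 2 = 1132.6
  [4→6]: (464.5+267.5)/2 × 2 = 732.0
  [6→7]: (267.5+199.2)/2 × 1 = 233.35
  [7→11]: (199.2+59.3)/2 × 4 = 517.0
  Sum = 3283.05 µg/L·h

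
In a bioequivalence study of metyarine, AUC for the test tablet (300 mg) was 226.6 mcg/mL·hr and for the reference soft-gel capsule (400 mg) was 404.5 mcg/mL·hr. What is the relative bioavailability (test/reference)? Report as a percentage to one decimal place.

F_rel = 74.7%

F_rel = (AUC_test/D_test) / (AUC_ref/D_ref)
      = (226.6/300) / (404.5/400)
      = 0.755333 / 1.01125 = 0.7469 = 74.69%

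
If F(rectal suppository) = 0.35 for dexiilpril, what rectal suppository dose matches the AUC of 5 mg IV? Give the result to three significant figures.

For equal systemic exposure: F × D_ev = D_iv
D_ev = D_iv / F = 5 / 0.35 = 14.2857 mg

D_rectal = 14.3 mg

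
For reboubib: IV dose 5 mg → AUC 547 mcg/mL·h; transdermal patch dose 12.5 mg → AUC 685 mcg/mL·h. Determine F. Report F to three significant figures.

F = 0.501

F = (AUC_ev / D_ev) / (AUC_iv / D_iv)
  = (685/12.5) / (547/5)
  = 54.8 / 109.4 = 0.5009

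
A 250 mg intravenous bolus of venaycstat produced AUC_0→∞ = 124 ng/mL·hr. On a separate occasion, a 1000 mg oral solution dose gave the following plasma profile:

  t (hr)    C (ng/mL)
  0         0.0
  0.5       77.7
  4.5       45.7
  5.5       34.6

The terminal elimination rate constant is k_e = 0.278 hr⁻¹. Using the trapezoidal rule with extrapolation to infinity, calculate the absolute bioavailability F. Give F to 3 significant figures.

Trapezoidal AUC_0→5.5 (oral solution):
  [0→0.5]: (0.0+77.7)/2 × 0.5 = 19.425
  [0.5→4.5]: (77.7+45.7)/2 × 4 = 246.8
  [4.5→5.5]: (45.7+34.6)/2 × 1 = 40.15
  Sum = 306.375 ng/mL·hr
Tail: C_last/k_e = 34.6/0.278 = 124.460
AUC_0→∞ (oral solution) = 306.375 + 124.460 = 430.835 ng/mL·hr
F = (AUC_ev/D_ev)/(AUC_iv/D_iv) = (430.835/1000)/(124/250) = 0.430835/0.496 = 0.8686

F = 0.869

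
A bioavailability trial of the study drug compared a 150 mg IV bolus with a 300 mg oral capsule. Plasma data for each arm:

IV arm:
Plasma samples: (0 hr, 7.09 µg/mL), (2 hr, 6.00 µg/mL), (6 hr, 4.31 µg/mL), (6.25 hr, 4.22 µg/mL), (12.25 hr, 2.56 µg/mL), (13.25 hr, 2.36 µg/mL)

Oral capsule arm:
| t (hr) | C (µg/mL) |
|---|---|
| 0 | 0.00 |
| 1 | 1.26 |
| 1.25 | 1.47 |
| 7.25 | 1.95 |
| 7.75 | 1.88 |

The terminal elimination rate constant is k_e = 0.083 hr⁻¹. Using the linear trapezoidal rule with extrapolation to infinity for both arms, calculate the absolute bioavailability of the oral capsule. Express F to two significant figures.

Trapezoidal AUC_0→13.25 (IV):
  [0→2]: (7.09+6.00)/2 × 2 = 13.09
  [2→6]: (6.00+4.31)/2 × 4 = 20.62
  [6→6.25]: (4.31+4.22)/2 × 0.25 = 1.06625
  [6.25→12.25]: (4.22+2.56)/2 × 6 = 20.34
  [12.25→13.25]: (2.56+2.36)/2 × 1 = 2.46
  Sum = 57.57625 µg/mL·hr
IV tail: 2.36/0.083 = 28.434; AUC_iv,0→∞ = 57.57625 + 28.434 = 86.01025 µg/mL·hr
Trapezoidal AUC_0→7.75 (oral capsule):
  [0→1]: (0.00+1.26)/2 × 1 = 0.63
  [1→1.25]: (1.26+1.47)/2 × 0.25 = 0.34125
  [1.25→7.25]: (1.47+1.95)/2 × 6 = 10.26
  [7.25→7.75]: (1.95+1.88)/2 × 0.5 = 0.9575
  Sum = 12.18875 µg/mL·hr
oral capsule tail: 1.88/0.083 = 22.651; AUC_ev,0→∞ = 12.18875 + 22.651 = 34.83975 µg/mL·hr
F = (AUC_ev/D_ev)/(AUC_iv/D_iv) = (34.83975/300)/(86.01025/150) = 0.1161325/0.573402 = 0.2025

F = 0.20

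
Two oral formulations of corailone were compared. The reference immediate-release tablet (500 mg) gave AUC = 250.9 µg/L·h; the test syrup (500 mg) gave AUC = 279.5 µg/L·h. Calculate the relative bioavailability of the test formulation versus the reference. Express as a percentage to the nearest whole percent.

F_rel = 111%

F_rel = (AUC_test/D_test) / (AUC_ref/D_ref)
      = (279.5/500) / (250.9/500)
      = 0.559 / 0.5018 = 1.1140 = 111.40%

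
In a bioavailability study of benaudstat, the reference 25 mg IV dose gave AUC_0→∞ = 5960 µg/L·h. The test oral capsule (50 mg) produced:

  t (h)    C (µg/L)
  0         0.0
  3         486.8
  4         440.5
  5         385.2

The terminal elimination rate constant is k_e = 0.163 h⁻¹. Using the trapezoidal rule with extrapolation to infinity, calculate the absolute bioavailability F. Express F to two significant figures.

F = 0.33

Trapezoidal AUC_0→5 (oral capsule):
  [0→3]: (0.0+486.8)/2 × 3 = 730.2
  [3→4]: (486.8+440.5)/2 × 1 = 463.65
  [4→5]: (440.5+385.2)/2 × 1 = 412.85
  Sum = 1606.7 µg/L·h
Tail: C_last/k_e = 385.2/0.163 = 2363.190
AUC_0→∞ (oral capsule) = 1606.7 + 2363.190 = 3969.89 µg/L·h
F = (AUC_ev/D_ev)/(AUC_iv/D_iv) = (3969.89/50)/(5960/25) = 79.3978/238.4 = 0.3330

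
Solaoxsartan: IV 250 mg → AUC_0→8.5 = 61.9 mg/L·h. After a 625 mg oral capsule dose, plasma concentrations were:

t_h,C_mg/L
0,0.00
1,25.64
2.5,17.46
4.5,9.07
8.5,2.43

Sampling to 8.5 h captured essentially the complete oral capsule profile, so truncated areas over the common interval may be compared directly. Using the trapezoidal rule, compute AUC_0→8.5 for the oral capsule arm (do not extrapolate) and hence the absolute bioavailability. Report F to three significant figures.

Trapezoidal AUC_0→8.5 (oral capsule):
  [0→1]: (0.00+25.64)/2 × 1 = 12.82
  [1→2.5]: (25.64+17.46)/2 × 1.5 = 32.325
  [2.5→4.5]: (17.46+9.07)/2 × 2 = 26.53
  [4.5→8.5]: (9.07+2.43)/2 × 4 = 23.0
  Sum = 94.675 mg/L·h
F = (AUC_ev/D_ev)/(AUC_iv/D_iv) = (94.675/625)/(61.9/250) = 0.15148/0.2476 = 0.6118

F = 0.612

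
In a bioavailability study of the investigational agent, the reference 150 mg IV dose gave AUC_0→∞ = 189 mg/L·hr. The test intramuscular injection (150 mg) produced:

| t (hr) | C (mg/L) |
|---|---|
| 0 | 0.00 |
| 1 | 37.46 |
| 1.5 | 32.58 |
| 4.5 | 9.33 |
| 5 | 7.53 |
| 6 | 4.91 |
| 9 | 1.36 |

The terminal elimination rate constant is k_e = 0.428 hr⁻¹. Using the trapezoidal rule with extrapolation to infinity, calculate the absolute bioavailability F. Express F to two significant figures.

F = 0.65

Trapezoidal AUC_0→9 (intramuscular injection):
  [0→1]: (0.00+37.46)/2 × 1 = 18.73
  [1→1.5]: (37.46+32.58)/2 × 0.5 = 17.51
  [1.5→4.5]: (32.58+9.33)/2 × 3 = 62.865
  [4.5→5]: (9.33+7.53)/2 × 0.5 = 4.215
  [5→6]: (7.53+4.91)/2 × 1 = 6.22
  [6→9]: (4.91+1.36)/2 × 3 = 9.405
  Sum = 118.945 mg/L·hr
Tail: C_last/k_e = 1.36/0.428 = 3.178
AUC_0→∞ (intramuscular injection) = 118.945 + 3.178 = 122.123 mg/L·hr
F = (AUC_ev/D_ev)/(AUC_iv/D_iv) = (122.123/150)/(189/150) = 0.814153/1.26 = 0.6462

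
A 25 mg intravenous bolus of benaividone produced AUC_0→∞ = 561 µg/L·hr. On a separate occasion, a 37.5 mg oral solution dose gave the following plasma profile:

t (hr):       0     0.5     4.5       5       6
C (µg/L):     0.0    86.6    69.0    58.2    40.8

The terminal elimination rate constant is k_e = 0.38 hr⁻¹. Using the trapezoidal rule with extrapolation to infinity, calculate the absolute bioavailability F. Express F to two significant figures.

F = 0.62

Trapezoidal AUC_0→6 (oral solution):
  [0→0.5]: (0.0+86.6)/2 × 0.5 = 21.65
  [0.5→4.5]: (86.6+69.0)/2 × 4 = 311.2
  [4.5→5]: (69.0+58.2)/2 × 0.5 = 31.8
  [5→6]: (58.2+40.8)/2 × 1 = 49.5
  Sum = 414.15 µg/L·hr
Tail: C_last/k_e = 40.8/0.38 = 107.368
AUC_0→∞ (oral solution) = 414.15 + 107.368 = 521.518 µg/L·hr
F = (AUC_ev/D_ev)/(AUC_iv/D_iv) = (521.518/37.5)/(561/25) = 13.9071/22.44 = 0.6197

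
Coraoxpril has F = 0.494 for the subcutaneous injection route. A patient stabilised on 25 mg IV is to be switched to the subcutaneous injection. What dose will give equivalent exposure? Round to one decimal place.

For equal systemic exposure: F × D_ev = D_iv
D_ev = D_iv / F = 25 / 0.494 = 50.6073 mg

D_subcutaneous = 50.6 mg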